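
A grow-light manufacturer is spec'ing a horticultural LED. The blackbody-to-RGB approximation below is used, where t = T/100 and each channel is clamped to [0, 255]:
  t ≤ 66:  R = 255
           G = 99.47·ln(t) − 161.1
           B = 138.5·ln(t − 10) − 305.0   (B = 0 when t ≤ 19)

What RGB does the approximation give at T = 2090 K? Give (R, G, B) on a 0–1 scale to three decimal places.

(1.000, 0.554, 0.101)

t = 2090/100 = 20.9; the t ≤ 66 branch applies.
R = 255 by definition for t ≤ 66.
G = 99.47·ln 20.9 − 161.1 = 99.47·3.0397 − 161.1 = 141.264.
B = 138.5·ln(20.9 − 10) − 305.0 = 138.5·ln 10.9 − 305.0 = 138.5·2.3888 − 305.0 = 25.844.
Dividing each by 255: (1.0000, 0.5540, 0.1013) → (1.000, 0.554, 0.101).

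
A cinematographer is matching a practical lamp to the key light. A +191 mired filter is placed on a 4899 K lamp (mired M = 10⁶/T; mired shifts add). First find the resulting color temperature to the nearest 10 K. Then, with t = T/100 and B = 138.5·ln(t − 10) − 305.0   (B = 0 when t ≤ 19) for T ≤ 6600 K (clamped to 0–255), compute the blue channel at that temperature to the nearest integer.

73

M_in = 10⁶/4899 = 204.12; M_out = 204.12 + (+191) = 395.12.
T_out = 10⁶/395.12 = 2530.9 K → 2530 K; t = 25.3.
B = 138.5·ln(25.3 − 10) − 305.0 = 138.5·ln 15.3 − 305.0 = 138.5·2.7279 − 305.0 = 72.808.
Rounded: 73.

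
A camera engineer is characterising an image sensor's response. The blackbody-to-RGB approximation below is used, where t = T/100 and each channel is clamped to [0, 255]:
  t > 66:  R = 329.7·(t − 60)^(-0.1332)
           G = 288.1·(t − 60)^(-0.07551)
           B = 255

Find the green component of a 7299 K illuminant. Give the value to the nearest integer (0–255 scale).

237

t = 7299/100 = 72.99; the t > 66 branch applies.
G = 288.1·(72.99 − 60)^(-0.07551) = 288.1·12.99^(-0.07551) = 288.1·0.82397 = 237.386.
Rounded: 237.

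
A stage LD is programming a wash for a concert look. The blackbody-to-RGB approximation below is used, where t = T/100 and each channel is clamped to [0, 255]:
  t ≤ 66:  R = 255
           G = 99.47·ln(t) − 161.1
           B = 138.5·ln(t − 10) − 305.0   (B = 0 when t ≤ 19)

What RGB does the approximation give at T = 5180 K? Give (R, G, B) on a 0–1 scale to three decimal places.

t = 5180/100 = 51.8; the t ≤ 66 branch applies.
R = 255 by definition for t ≤ 66.
G = 99.47·ln 51.8 − 161.1 = 99.47·3.9474 − 161.1 = 231.547.
B = 138.5·ln(51.8 − 10) − 305.0 = 138.5·ln 41.8 − 305.0 = 138.5·3.7329 − 305.0 = 212.006.
Dividing each by 255: (1.0000, 0.9080, 0.8314) → (1.000, 0.908, 0.831).

(1.000, 0.908, 0.831)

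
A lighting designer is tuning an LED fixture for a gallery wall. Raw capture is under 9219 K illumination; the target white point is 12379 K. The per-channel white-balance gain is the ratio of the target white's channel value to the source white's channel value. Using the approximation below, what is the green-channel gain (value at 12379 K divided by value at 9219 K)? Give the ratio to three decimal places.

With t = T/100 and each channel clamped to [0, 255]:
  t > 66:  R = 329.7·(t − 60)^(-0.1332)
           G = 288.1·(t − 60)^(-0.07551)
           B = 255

0.950

At 9219 K (t = 92.19):
  G = 288.1·(92.19 − 60)^(-0.07551) = 288.1·32.19^(-0.07551) = 288.1·0.76940 = 221.664.
At 12379 K (t = 123.79):
  G = 288.1·(123.79 − 60)^(-0.07551) = 288.1·63.79^(-0.07551) = 288.1·0.73067 = 210.507.
Gain = 210.507 / 221.664 = 0.9497 → 0.950.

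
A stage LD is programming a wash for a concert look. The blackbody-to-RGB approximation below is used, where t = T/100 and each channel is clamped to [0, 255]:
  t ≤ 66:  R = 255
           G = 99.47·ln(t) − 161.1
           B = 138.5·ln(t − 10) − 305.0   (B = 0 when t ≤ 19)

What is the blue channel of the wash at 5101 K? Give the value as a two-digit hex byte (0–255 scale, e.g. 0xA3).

0xD1

t = 5101/100 = 51.01; the t ≤ 66 branch applies.
B = 138.5·ln(51.01 − 10) − 305.0 = 138.5·ln 41.01 − 305.0 = 138.5·3.7138 − 305.0 = 209.364.
Rounded: 209; in hex, 0xD1.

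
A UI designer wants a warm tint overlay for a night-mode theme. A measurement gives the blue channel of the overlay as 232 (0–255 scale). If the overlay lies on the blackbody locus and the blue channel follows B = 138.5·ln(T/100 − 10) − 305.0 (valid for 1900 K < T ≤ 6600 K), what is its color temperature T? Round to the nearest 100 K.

ln(t − 10) = (232 + 305.0) / 138.5 = 3.8773.
t − 10 = e^3.8773 = 48.292, so t = 58.292.
T = 100·t = 5829 K → 5800 K to the nearest 100 K.

5800 K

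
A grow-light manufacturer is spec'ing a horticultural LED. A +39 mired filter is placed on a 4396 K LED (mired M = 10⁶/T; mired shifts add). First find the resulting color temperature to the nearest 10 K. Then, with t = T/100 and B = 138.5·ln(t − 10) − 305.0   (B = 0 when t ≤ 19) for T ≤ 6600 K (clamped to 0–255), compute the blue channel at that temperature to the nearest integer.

154

M_in = 10⁶/4396 = 227.48; M_out = 227.48 + (+39) = 266.48.
T_out = 10⁶/266.48 = 3752.6 K → 3750 K; t = 37.5.
B = 138.5·ln(37.5 − 10) − 305.0 = 138.5·ln 27.5 − 305.0 = 138.5·3.3142 − 305.0 = 154.015.
Rounded: 154.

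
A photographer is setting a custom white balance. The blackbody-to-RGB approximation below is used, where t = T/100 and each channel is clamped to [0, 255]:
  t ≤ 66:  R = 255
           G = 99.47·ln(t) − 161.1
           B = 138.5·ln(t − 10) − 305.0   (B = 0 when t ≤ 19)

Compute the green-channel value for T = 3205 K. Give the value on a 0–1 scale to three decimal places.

0.721

t = 3205/100 = 32.05; the t ≤ 66 branch applies.
G = 99.47·ln 32.05 − 161.1 = 99.47·3.4673 − 161.1 = 183.792.
On a 0–1 scale: 183.792/255 = 0.7208 → 0.721.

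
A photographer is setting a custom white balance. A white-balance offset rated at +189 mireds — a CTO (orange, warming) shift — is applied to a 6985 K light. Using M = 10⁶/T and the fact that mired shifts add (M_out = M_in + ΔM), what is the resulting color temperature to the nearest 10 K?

3010 K

M_in = 10⁶/6985 = 143.16 mireds.
M_out = 143.16 + (+189) = 332.16 mireds.
T_out = 10⁶/332.16 = 3010.6 K → 3010 K.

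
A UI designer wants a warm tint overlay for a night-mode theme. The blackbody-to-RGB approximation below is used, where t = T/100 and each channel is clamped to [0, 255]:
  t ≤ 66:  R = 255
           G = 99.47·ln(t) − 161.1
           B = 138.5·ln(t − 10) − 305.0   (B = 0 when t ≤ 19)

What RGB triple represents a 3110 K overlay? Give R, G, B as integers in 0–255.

R=255, G=181, B=117

t = 3110/100 = 31.1; the t ≤ 66 branch applies.
R = 255 by definition for t ≤ 66.
G = 99.47·ln 31.1 − 161.1 = 99.47·3.4372 − 161.1 = 180.799.
B = 138.5·ln(31.1 − 10) − 305.0 = 138.5·ln 21.1 − 305.0 = 138.5·3.0493 − 305.0 = 117.324.
Rounded: (255, 181, 117).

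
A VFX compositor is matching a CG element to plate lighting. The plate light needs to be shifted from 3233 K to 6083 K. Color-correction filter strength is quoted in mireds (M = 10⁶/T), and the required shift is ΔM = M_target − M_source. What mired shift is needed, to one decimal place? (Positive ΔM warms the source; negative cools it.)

M_source = 10⁶/3233 = 309.310; M_target = 10⁶/6083 = 164.393.
ΔM = 164.393 − 309.310 = -144.918 → -144.9 mireds, a cooling shift.

-144.9 mireds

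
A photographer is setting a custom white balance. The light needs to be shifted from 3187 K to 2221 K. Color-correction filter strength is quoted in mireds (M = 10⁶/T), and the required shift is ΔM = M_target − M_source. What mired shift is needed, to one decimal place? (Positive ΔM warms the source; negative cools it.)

M_source = 10⁶/3187 = 313.775; M_target = 10⁶/2221 = 450.248.
ΔM = 450.248 − 313.775 = 136.473 → +136.5 mireds, a warming shift.

+136.5 mireds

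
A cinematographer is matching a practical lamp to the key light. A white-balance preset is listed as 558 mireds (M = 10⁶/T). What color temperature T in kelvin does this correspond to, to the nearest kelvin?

1792 K

T = 10⁶ / 558 = 1792.11 K → 1792 K.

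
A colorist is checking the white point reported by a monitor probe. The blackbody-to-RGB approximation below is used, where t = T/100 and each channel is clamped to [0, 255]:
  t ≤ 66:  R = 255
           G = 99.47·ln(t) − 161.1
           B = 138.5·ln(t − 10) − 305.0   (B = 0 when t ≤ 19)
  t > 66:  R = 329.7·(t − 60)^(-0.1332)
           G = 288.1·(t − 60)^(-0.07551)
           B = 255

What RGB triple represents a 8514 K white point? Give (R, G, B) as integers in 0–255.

(215, 226, 255)

t = 8514/100 = 85.14; the t > 66 branch applies.
R = 329.7·(85.14 − 60)^(-0.1332) = 329.7·25.14^(-0.1332) = 329.7·0.65084 = 214.581.
G = 288.1·(85.14 − 60)^(-0.07551) = 288.1·25.14^(-0.07551) = 288.1·0.78390 = 225.840.
B = 255 by definition for t > 66.
Rounded: (215, 226, 255).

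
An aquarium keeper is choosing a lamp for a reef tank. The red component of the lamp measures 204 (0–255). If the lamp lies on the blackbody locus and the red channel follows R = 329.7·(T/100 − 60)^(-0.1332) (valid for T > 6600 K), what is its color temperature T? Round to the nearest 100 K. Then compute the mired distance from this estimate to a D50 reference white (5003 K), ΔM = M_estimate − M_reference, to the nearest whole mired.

(t − 60)^(-0.1332) = 204/329.7 = 0.61874.
t − 60 = 0.61874^(1/-0.1332) = 0.61874^(-7.508) = 36.748, so t = 96.748.
T = 100·t = 9675 K → 9700 K to the nearest 100 K.
M_estimate = 10⁶/9700 = 103.09; M_reference = 10⁶/5003 = 199.88.
ΔM = 103.09 − 199.88 = -96.79 → -97 mireds.

-97 mireds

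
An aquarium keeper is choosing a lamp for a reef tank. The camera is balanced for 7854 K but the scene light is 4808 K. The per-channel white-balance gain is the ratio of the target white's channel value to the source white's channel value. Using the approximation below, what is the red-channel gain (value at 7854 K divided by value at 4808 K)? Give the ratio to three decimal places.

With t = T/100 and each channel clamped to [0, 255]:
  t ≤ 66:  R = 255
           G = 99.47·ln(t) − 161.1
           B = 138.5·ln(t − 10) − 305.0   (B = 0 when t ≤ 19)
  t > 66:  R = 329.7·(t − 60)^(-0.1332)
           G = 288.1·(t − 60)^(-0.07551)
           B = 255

At 4808 K (t = 48.08):
  R = 255 by definition for t ≤ 66.
At 7854 K (t = 78.54):
  R = 329.7·(78.54 − 60)^(-0.1332) = 329.7·18.54^(-0.1332) = 329.7·0.67778 = 223.464.
Gain = 223.464 / 255.000 = 0.8763 → 0.876.

0.876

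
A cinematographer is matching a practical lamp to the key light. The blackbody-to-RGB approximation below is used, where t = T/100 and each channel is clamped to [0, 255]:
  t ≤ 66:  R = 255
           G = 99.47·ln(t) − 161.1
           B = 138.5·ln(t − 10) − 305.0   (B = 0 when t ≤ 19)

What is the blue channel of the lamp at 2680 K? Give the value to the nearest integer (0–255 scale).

t = 2680/100 = 26.8; the t ≤ 66 branch applies.
B = 138.5·ln(26.8 − 10) − 305.0 = 138.5·ln 16.8 − 305.0 = 138.5·2.8214 − 305.0 = 85.761.
Rounded: 86.

86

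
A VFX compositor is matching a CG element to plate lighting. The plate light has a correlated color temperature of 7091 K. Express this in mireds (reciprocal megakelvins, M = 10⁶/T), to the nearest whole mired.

141 mireds

M = 10⁶ / 7091 = 141.024 → 141 mireds.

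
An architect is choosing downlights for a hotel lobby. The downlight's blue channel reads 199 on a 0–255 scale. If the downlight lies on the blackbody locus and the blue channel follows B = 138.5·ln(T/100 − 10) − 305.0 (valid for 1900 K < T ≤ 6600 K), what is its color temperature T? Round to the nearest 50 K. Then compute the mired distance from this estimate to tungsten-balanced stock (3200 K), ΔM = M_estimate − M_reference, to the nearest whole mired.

ln(t − 10) = (199 + 305.0) / 138.5 = 3.6390.
t − 10 = e^3.6390 = 38.053, so t = 48.053.
T = 100·t = 4805 K → 4800 K to the nearest 50 K.
M_estimate = 10⁶/4800 = 208.33; M_reference = 10⁶/3200 = 312.50.
ΔM = 208.33 − 312.50 = -104.17 → -104 mireds.

-104 mireds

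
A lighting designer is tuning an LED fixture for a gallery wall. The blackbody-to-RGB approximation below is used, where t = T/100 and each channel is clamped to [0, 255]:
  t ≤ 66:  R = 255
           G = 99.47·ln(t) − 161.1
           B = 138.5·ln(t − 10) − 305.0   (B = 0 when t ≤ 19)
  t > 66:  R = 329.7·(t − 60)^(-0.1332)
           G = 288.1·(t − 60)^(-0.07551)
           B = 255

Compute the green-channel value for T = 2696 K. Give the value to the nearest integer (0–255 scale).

t = 2696/100 = 26.96; the t ≤ 66 branch applies.
G = 99.47·ln 26.96 − 161.1 = 99.47·3.2944 − 161.1 = 166.589.
Rounded: 167.

167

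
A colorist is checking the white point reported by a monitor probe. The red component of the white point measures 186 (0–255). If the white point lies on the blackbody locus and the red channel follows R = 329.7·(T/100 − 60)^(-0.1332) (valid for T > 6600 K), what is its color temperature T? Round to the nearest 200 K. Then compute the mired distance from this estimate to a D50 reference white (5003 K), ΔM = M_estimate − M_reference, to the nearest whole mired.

(t − 60)^(-0.1332) = 186/329.7 = 0.56415.
t − 60 = 0.56415^(1/-0.1332) = 0.56415^(-7.508) = 73.521, so t = 133.521.
T = 100·t = 13352 K → 13400 K to the nearest 200 K.
M_estimate = 10⁶/13400 = 74.63; M_reference = 10⁶/5003 = 199.88.
ΔM = 74.63 − 199.88 = -125.25 → -125 mireds.

-125 mireds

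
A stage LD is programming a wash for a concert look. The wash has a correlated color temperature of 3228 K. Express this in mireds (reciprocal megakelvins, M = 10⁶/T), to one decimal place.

309.8 mireds

M = 10⁶ / 3228 = 309.789 → 309.8 mireds.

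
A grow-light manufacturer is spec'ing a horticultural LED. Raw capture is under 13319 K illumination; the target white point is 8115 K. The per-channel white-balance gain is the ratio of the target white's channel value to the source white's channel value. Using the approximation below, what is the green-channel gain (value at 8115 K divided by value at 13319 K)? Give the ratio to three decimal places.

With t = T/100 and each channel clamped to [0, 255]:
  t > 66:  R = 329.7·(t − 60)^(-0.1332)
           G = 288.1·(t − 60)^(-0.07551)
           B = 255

At 13319 K (t = 133.19):
  G = 288.1·(133.19 − 60)^(-0.07551) = 288.1·73.19^(-0.07551) = 288.1·0.72313 = 208.333.
At 8115 K (t = 81.15):
  G = 288.1·(81.15 − 60)^(-0.07551) = 288.1·21.15^(-0.07551) = 288.1·0.79419 = 228.807.
Gain = 228.807 / 208.333 = 1.0983 → 1.098.

1.098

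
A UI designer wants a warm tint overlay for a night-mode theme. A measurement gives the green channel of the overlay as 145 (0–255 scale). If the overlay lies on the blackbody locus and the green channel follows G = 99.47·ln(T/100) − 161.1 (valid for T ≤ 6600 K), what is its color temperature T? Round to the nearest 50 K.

ln t = (145 + 161.1) / 99.47 = 3.0773.
t = e^3.0773 = 21.700.
T = 100·t = 2170 K → 2150 K to the nearest 50 K.

2150 K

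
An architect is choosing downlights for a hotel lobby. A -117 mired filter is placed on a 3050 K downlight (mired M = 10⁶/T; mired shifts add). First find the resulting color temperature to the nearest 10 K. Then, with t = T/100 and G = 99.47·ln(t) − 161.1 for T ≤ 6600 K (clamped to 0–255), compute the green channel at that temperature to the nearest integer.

223

M_in = 10⁶/3050 = 327.87; M_out = 327.87 + (-117) = 210.87.
T_out = 10⁶/210.87 = 4742.3 K → 4740 K; t = 47.4.
G = 99.47·ln 47.4 − 161.1 = 99.47·3.8586 − 161.1 = 222.717.
Rounded: 223.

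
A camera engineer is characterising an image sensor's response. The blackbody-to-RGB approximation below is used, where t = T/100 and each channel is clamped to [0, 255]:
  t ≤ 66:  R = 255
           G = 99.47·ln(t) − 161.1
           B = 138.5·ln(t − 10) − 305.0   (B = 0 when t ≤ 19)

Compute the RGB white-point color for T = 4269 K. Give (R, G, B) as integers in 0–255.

(255, 212, 178)

t = 4269/100 = 42.69; the t ≤ 66 branch applies.
R = 255 by definition for t ≤ 66.
G = 99.47·ln 42.69 − 161.1 = 99.47·3.7540 − 161.1 = 212.307.
B = 138.5·ln(42.69 − 10) − 305.0 = 138.5·ln 32.69 − 305.0 = 138.5·3.4871 − 305.0 = 177.959.
Rounded: (255, 212, 178).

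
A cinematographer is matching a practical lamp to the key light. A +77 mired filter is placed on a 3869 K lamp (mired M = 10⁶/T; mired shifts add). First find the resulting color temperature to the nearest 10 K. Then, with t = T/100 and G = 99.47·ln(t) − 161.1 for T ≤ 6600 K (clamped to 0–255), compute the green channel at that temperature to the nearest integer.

M_in = 10⁶/3869 = 258.46; M_out = 258.46 + (+77) = 335.46.
T_out = 10⁶/335.46 = 2980.9 K → 2980 K; t = 29.8.
G = 99.47·ln 29.8 − 161.1 = 99.47·3.3945 − 161.1 = 176.552.
Rounded: 177.

177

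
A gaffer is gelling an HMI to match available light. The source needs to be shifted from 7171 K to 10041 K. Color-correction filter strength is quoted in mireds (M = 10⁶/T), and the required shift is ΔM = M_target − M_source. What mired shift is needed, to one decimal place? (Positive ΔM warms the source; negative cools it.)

M_source = 10⁶/7171 = 139.451; M_target = 10⁶/10041 = 99.592.
ΔM = 99.592 − 139.451 = -39.859 → -39.9 mireds, a cooling shift.

-39.9 mireds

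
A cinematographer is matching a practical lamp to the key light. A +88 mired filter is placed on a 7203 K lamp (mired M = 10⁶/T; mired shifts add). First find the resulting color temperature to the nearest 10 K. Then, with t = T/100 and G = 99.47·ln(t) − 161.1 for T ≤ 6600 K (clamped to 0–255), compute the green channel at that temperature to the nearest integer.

216

M_in = 10⁶/7203 = 138.83; M_out = 138.83 + (+88) = 226.83.
T_out = 10⁶/226.83 = 4408.6 K → 4410 K; t = 44.1.
G = 99.47·ln 44.1 − 161.1 = 99.47·3.7865 − 161.1 = 215.539.
Rounded: 216.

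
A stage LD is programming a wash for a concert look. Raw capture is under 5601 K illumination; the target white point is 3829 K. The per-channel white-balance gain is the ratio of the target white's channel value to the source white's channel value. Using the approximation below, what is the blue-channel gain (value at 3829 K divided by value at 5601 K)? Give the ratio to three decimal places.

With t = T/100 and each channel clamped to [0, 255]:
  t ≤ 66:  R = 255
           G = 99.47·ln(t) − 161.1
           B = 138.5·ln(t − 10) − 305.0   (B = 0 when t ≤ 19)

0.701

At 5601 K (t = 56.01):
  B = 138.5·ln(56.01 − 10) − 305.0 = 138.5·ln 46.01 − 305.0 = 138.5·3.8289 − 305.0 = 225.297.
At 3829 K (t = 38.29):
  B = 138.5·ln(38.29 − 10) − 305.0 = 138.5·ln 28.29 − 305.0 = 138.5·3.3425 − 305.0 = 157.937.
Gain = 157.937 / 225.297 = 0.7010 → 0.701.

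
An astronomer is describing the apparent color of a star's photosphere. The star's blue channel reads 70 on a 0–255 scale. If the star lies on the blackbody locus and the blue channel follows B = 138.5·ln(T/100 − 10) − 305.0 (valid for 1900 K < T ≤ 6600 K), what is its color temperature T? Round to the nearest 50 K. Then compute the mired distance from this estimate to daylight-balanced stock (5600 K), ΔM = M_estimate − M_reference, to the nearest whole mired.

+221 mireds

ln(t − 10) = (70 + 305.0) / 138.5 = 2.7076.
t − 10 = e^2.7076 = 14.993, so t = 24.993.
T = 100·t = 2499 K → 2500 K to the nearest 50 K.
M_estimate = 10⁶/2500 = 400.00; M_reference = 10⁶/5600 = 178.57.
ΔM = 400.00 − 178.57 = 221.43 → +221 mireds.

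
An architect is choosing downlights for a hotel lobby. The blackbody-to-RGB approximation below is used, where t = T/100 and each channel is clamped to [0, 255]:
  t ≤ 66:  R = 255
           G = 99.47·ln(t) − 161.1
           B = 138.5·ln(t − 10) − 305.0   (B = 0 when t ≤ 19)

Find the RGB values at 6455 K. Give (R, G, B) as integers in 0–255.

(255, 253, 249)

t = 6455/100 = 64.55; the t ≤ 66 branch applies.
R = 255 by definition for t ≤ 66.
G = 99.47·ln 64.55 − 161.1 = 99.47·4.1674 − 161.1 = 253.435.
B = 138.5·ln(64.55 − 10) − 305.0 = 138.5·ln 54.55 − 305.0 = 138.5·3.9991 − 305.0 = 248.878.
Rounded: (255, 253, 249).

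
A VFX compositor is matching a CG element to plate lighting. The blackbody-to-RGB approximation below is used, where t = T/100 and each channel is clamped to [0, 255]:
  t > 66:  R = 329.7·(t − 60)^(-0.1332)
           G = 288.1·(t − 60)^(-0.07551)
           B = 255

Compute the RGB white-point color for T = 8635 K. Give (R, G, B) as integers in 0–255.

t = 8635/100 = 86.35; the t > 66 branch applies.
R = 329.7·(86.35 − 60)^(-0.1332) = 329.7·26.35^(-0.1332) = 329.7·0.64677 = 213.241.
G = 288.1·(86.35 − 60)^(-0.07551) = 288.1·26.35^(-0.07551) = 288.1·0.78112 = 225.040.
B = 255 by definition for t > 66.
Rounded: (213, 225, 255).

(213, 225, 255)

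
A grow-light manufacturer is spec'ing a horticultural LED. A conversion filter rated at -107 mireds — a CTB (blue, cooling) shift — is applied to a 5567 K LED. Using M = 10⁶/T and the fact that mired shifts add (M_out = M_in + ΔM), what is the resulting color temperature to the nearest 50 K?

13750 K

M_in = 10⁶/5567 = 179.63 mireds.
M_out = 179.63 + (-107) = 72.63 mireds.
T_out = 10⁶/72.63 = 13768.4 K → 13750 K.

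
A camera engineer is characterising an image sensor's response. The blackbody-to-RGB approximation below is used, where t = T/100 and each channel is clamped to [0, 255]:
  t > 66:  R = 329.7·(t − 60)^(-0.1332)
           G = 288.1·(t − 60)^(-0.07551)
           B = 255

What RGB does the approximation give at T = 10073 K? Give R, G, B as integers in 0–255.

t = 10073/100 = 100.73; the t > 66 branch applies.
R = 329.7·(100.73 − 60)^(-0.1332) = 329.7·40.73^(-0.1332) = 329.7·0.61032 = 201.223.
G = 288.1·(100.73 − 60)^(-0.07551) = 288.1·40.73^(-0.07551) = 288.1·0.75585 = 217.760.
B = 255 by definition for t > 66.
Rounded: (201, 218, 255).

R=201, G=218, B=255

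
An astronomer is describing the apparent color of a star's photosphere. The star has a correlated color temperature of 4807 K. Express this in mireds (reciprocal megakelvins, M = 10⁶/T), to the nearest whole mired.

M = 10⁶ / 4807 = 208.030 → 208 mireds.

208 mireds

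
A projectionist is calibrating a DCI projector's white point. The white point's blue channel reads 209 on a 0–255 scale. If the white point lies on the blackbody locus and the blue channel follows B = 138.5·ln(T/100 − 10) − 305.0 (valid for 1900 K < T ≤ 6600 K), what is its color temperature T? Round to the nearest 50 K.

5100 K

ln(t − 10) = (209 + 305.0) / 138.5 = 3.7112.
t − 10 = e^3.7112 = 40.903, so t = 50.903.
T = 100·t = 5090 K → 5100 K to the nearest 50 K.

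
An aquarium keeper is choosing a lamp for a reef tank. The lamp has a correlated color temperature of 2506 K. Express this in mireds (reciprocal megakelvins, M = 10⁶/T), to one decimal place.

399.0 mireds

M = 10⁶ / 2506 = 399.042 → 399.0 mireds.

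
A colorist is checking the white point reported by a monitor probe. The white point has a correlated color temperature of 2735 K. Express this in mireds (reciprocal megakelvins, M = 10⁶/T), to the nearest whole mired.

366 mireds

M = 10⁶ / 2735 = 365.631 → 366 mireds.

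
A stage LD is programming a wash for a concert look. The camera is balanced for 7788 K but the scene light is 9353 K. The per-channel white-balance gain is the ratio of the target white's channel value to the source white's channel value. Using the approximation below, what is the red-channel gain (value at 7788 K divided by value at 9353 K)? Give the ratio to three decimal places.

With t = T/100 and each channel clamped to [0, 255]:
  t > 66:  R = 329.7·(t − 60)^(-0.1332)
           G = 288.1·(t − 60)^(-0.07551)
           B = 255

1.087

At 9353 K (t = 93.53):
  R = 329.7·(93.53 − 60)^(-0.1332) = 329.7·33.53^(-0.1332) = 329.7·0.62634 = 206.505.
At 7788 K (t = 77.88):
  R = 329.7·(77.88 − 60)^(-0.1332) = 329.7·17.88^(-0.1332) = 329.7·0.68106 = 224.545.
Gain = 224.545 / 206.505 = 1.0874 → 1.087.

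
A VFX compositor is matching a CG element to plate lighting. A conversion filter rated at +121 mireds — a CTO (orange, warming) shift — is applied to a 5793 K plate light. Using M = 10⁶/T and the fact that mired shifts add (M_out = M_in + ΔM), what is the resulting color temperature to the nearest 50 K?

M_in = 10⁶/5793 = 172.62 mireds.
M_out = 172.62 + (+121) = 293.62 mireds.
T_out = 10⁶/293.62 = 3405.7 K → 3400 K.

3400 K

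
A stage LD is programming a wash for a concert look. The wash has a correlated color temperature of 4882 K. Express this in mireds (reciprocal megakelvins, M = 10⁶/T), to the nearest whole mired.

M = 10⁶ / 4882 = 204.834 → 205 mireds.

205 mireds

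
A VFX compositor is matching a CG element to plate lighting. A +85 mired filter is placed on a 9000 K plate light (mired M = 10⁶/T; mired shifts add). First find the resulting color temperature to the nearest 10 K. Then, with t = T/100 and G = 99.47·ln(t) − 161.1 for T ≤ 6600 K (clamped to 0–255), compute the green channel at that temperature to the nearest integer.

230

M_in = 10⁶/9000 = 111.11; M_out = 111.11 + (+85) = 196.11.
T_out = 10⁶/196.11 = 5099.2 K → 5100 K; t = 51.
G = 99.47·ln 51 − 161.1 = 99.47·3.9318 − 161.1 = 229.999.
Rounded: 230.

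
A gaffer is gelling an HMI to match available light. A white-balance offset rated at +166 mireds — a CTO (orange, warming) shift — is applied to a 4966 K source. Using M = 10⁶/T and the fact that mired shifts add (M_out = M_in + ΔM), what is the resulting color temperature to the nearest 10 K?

2720 K

M_in = 10⁶/4966 = 201.37 mireds.
M_out = 201.37 + (+166) = 367.37 mireds.
T_out = 10⁶/367.37 = 2722.1 K → 2720 K.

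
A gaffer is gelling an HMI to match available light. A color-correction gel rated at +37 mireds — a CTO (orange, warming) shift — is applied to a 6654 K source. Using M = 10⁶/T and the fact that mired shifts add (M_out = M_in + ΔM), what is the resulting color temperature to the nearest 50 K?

M_in = 10⁶/6654 = 150.29 mireds.
M_out = 150.29 + (+37) = 187.29 mireds.
T_out = 10⁶/187.29 = 5339.4 K → 5350 K.

5350 K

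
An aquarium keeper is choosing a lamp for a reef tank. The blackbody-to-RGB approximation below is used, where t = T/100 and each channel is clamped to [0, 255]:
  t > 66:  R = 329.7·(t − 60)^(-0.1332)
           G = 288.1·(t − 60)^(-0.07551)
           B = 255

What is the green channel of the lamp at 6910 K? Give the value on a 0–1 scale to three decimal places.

t = 6910/100 = 69.1; the t > 66 branch applies.
G = 288.1·(69.1 − 60)^(-0.07551) = 288.1·9.1^(-0.07551) = 288.1·0.84641 = 243.852.
On a 0–1 scale: 243.852/255 = 0.9563 → 0.956.

0.956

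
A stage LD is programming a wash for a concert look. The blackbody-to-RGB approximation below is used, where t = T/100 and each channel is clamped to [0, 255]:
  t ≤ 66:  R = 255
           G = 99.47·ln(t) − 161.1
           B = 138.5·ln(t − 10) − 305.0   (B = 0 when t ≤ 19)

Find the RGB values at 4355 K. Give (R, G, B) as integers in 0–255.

t = 4355/100 = 43.55; the t ≤ 66 branch applies.
R = 255 by definition for t ≤ 66.
G = 99.47·ln 43.55 − 161.1 = 99.47·3.7739 − 161.1 = 214.291.
B = 138.5·ln(43.55 − 10) − 305.0 = 138.5·ln 33.55 − 305.0 = 138.5·3.5130 − 305.0 = 181.556.
Rounded: (255, 214, 182).

(255, 214, 182)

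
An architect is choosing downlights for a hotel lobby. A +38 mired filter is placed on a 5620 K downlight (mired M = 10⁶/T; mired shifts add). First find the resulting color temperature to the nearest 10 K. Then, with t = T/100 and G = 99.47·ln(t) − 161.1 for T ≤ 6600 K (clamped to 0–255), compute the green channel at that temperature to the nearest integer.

M_in = 10⁶/5620 = 177.94; M_out = 177.94 + (+38) = 215.94.
T_out = 10⁶/215.94 = 4631.0 K → 4630 K; t = 46.3.
G = 99.47·ln 46.3 − 161.1 = 99.47·3.8351 − 161.1 = 220.382.
Rounded: 220.

220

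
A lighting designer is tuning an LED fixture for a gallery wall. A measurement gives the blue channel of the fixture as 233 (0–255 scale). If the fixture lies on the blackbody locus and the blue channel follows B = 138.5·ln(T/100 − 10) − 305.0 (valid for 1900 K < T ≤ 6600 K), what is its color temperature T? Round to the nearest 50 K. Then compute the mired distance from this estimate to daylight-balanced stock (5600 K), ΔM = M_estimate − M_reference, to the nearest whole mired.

ln(t − 10) = (233 + 305.0) / 138.5 = 3.8845.
t − 10 = e^3.8845 = 48.641, so t = 58.641.
T = 100·t = 5864 K → 5850 K to the nearest 50 K.
M_estimate = 10⁶/5850 = 170.94; M_reference = 10⁶/5600 = 178.57.
ΔM = 170.94 − 178.57 = -7.63 → -8 mireds.

-8 mireds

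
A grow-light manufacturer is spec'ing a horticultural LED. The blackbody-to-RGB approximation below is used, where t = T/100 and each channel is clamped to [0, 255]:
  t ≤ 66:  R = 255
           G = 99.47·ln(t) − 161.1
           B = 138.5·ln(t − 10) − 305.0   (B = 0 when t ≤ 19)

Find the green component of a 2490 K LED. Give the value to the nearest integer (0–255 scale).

159

t = 2490/100 = 24.9; the t ≤ 66 branch applies.
G = 99.47·ln 24.9 − 161.1 = 99.47·3.2149 − 161.1 = 158.683.
Rounded: 159.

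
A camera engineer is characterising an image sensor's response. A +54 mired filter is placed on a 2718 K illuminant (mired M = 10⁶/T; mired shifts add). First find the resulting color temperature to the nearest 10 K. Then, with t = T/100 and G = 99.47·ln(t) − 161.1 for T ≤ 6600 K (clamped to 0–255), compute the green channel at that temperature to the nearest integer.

M_in = 10⁶/2718 = 367.92; M_out = 367.92 + (+54) = 421.92.
T_out = 10⁶/421.92 = 2370.1 K → 2370 K; t = 23.7.
G = 99.47·ln 23.7 − 161.1 = 99.47·3.1655 − 161.1 = 153.770.
Rounded: 154.

154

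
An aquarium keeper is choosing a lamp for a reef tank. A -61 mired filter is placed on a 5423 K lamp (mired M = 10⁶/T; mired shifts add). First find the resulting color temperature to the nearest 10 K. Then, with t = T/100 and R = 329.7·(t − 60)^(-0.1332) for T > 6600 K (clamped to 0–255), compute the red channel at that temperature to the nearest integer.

220

M_in = 10⁶/5423 = 184.40; M_out = 184.40 + (-61) = 123.40.
T_out = 10⁶/123.40 = 8103.7 K → 8100 K; t = 81.
R = 329.7·(81 − 60)^(-0.1332) = 329.7·21^(-0.1332) = 329.7·0.66662 = 219.786.
Rounded: 220.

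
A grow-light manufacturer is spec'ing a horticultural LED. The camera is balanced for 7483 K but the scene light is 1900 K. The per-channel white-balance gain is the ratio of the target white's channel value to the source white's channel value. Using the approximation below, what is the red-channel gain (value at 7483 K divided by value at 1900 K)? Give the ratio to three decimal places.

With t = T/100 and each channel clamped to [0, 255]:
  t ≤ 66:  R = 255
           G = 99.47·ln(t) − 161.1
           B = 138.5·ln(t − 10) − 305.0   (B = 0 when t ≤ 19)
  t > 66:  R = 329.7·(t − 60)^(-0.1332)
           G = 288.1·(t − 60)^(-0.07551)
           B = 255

At 1900 K (t = 19):
  R = 255 by definition for t ≤ 66.
At 7483 K (t = 74.83):
  R = 329.7·(74.83 − 60)^(-0.1332) = 329.7·14.83^(-0.1332) = 329.7·0.69824 = 230.209.
Gain = 230.209 / 255.000 = 0.9028 → 0.903.

0.903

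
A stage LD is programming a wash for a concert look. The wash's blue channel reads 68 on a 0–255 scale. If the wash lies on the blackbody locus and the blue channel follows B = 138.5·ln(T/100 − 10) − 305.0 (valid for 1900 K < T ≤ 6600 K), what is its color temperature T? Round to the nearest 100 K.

ln(t − 10) = (68 + 305.0) / 138.5 = 2.6931.
t − 10 = e^2.6931 = 14.778, so t = 24.778.
T = 100·t = 2478 K → 2500 K to the nearest 100 K.

2500 K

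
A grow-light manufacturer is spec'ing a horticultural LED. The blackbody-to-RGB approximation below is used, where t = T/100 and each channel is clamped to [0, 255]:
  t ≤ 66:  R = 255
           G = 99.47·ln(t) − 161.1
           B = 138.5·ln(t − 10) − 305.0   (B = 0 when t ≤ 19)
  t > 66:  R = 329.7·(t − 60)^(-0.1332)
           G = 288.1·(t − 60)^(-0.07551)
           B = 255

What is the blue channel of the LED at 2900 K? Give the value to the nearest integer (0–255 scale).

103

t = 2900/100 = 29; the t ≤ 66 branch applies.
B = 138.5·ln(29 − 10) − 305.0 = 138.5·ln 19 − 305.0 = 138.5·2.9444 − 305.0 = 102.805.
Rounded: 103.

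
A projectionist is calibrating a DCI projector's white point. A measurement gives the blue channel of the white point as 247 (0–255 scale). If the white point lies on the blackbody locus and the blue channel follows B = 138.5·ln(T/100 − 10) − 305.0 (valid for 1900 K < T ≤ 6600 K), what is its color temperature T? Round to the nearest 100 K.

ln(t − 10) = (247 + 305.0) / 138.5 = 3.9856.
t − 10 = e^3.9856 = 53.815, so t = 63.815.
T = 100·t = 6382 K → 6400 K to the nearest 100 K.

6400 K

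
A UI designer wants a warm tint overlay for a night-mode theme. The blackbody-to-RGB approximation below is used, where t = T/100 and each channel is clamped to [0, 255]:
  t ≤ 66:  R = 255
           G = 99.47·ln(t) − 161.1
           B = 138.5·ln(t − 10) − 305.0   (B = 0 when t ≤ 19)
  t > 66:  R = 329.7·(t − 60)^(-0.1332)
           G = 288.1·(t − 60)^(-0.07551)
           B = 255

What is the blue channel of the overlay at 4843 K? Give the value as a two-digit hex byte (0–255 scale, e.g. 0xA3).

t = 4843/100 = 48.43; the t ≤ 66 branch applies.
B = 138.5·ln(48.43 − 10) − 305.0 = 138.5·ln 38.43 − 305.0 = 138.5·3.6488 − 305.0 = 200.364.
Rounded: 200; in hex, 0xC8.

0xC8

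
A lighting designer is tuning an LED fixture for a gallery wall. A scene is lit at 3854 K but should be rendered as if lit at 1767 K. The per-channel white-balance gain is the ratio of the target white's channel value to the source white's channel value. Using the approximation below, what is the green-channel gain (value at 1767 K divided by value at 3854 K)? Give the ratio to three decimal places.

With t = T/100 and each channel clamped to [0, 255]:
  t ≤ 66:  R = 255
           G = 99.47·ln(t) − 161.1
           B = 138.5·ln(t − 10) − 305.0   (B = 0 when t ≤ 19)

0.616

At 3854 K (t = 38.54):
  G = 99.47·ln 38.54 − 161.1 = 99.47·3.6517 − 161.1 = 202.134.
At 1767 K (t = 17.67):
  G = 99.47·ln 17.67 − 161.1 = 99.47·2.8719 − 161.1 = 124.565.
Gain = 124.565 / 202.134 = 0.6162 → 0.616.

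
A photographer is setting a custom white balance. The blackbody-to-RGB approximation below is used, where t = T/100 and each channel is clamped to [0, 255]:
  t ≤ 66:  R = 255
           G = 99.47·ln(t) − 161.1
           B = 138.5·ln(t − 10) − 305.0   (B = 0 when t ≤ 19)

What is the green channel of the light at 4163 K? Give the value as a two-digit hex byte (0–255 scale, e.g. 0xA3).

0xD2

t = 4163/100 = 41.63; the t ≤ 66 branch applies.
G = 99.47·ln 41.63 − 161.1 = 99.47·3.7288 − 161.1 = 209.806.
Rounded: 210; in hex, 0xD2.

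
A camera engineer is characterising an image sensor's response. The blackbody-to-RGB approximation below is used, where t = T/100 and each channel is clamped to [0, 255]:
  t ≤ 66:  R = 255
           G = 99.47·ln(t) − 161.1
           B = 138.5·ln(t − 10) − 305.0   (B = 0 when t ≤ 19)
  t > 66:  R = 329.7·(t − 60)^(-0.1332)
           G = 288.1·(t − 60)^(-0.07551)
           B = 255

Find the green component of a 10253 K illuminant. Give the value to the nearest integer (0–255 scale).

217

t = 10253/100 = 102.53; the t > 66 branch applies.
G = 288.1·(102.53 − 60)^(-0.07551) = 288.1·42.53^(-0.07551) = 288.1·0.75339 = 217.050.
Rounded: 217.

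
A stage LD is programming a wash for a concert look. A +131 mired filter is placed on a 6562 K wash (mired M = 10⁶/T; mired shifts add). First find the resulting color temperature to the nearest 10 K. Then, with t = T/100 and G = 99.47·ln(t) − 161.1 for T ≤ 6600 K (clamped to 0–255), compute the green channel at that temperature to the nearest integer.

193

M_in = 10⁶/6562 = 152.39; M_out = 152.39 + (+131) = 283.39.
T_out = 10⁶/283.39 = 3528.7 K → 3530 K; t = 35.3.
G = 99.47·ln 35.3 − 161.1 = 99.47·3.5639 − 161.1 = 193.399.
Rounded: 193.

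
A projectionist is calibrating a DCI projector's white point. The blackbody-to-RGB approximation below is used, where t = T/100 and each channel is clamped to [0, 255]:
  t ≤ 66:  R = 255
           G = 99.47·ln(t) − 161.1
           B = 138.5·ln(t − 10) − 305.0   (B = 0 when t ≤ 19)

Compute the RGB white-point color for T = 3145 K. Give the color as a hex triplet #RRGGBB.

#FFB678

t = 3145/100 = 31.45; the t ≤ 66 branch applies.
R = 255 by definition for t ≤ 66.
G = 99.47·ln 31.45 − 161.1 = 99.47·3.4484 − 161.1 = 181.912.
B = 138.5·ln(31.45 − 10) − 305.0 = 138.5·ln 21.45 − 305.0 = 138.5·3.0657 − 305.0 = 119.603.
Rounded: (255, 182, 120).
In hex: #FFB678.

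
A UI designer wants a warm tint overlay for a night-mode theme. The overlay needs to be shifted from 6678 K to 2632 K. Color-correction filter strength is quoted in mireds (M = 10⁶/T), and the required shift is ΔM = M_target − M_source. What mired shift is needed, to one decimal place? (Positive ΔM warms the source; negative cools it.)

+230.2 mireds

M_source = 10⁶/6678 = 149.745; M_target = 10⁶/2632 = 379.939.
ΔM = 379.939 − 149.745 = 230.194 → +230.2 mireds, a warming shift.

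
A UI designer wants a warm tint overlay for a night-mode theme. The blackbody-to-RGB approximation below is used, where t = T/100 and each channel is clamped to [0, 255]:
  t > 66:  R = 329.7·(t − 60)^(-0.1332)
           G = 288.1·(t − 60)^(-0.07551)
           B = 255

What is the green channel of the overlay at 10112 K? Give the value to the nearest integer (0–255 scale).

t = 10112/100 = 101.12; the t > 66 branch applies.
G = 288.1·(101.12 − 60)^(-0.07551) = 288.1·41.12^(-0.07551) = 288.1·0.75531 = 217.604.
Rounded: 218.

218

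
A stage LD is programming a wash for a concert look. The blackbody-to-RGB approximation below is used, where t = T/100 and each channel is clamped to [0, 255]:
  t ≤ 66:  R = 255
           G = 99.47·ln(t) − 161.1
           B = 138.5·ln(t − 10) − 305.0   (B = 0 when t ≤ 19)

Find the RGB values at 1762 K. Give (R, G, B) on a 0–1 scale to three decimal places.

(1.000, 0.487, 0.000)

t = 1762/100 = 17.62; the t ≤ 66 branch applies.
R = 255 by definition for t ≤ 66.
G = 99.47·ln 17.62 − 161.1 = 99.47·2.8690 − 161.1 = 124.283.
t = 17.62 ≤ 19, so B = 0.
Dividing each by 255: (1.0000, 0.4874, 0.0000) → (1.000, 0.487, 0.000).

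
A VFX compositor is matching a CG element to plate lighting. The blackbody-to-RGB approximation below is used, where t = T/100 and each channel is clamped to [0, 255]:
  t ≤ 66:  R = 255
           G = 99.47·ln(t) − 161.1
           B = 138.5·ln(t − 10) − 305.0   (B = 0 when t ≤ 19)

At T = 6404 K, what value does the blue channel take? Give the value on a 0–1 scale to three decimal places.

t = 6404/100 = 64.04; the t ≤ 66 branch applies.
B = 138.5·ln(64.04 − 10) − 305.0 = 138.5·ln 54.04 − 305.0 = 138.5·3.9897 − 305.0 = 247.577.
On a 0–1 scale: 247.577/255 = 0.9709 → 0.971.

0.971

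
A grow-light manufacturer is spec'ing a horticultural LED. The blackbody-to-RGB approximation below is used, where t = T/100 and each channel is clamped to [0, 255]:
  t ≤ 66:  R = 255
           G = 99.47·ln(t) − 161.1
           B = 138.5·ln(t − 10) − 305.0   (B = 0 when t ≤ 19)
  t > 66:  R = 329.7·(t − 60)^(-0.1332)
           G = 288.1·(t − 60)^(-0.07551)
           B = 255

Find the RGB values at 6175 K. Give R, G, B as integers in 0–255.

t = 6175/100 = 61.75; the t ≤ 66 branch applies.
R = 255 by definition for t ≤ 66.
G = 99.47·ln 61.75 − 161.1 = 99.47·4.1231 − 161.1 = 249.024.
B = 138.5·ln(61.75 − 10) − 305.0 = 138.5·ln 51.75 − 305.0 = 138.5·3.9464 − 305.0 = 241.580.
Rounded: (255, 249, 242).

R=255, G=249, B=242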